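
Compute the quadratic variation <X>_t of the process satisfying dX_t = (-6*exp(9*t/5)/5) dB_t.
<X>_t = 2*exp(18*t/5)/5 - 2/5

For an Itô process dX_t = a(t) dt + b(t) dB_t, the quadratic variation is <X>_t = int_0^t b(s)^2 ds (the drift term does not contribute). Here b(s) = -6*exp(9*s/5)/5, so
  b(s)^2 = 36*exp(18*s/5)/25.
Integrating from 0 to t:
  <X>_t = int_0^t (36*exp(18*s/5)/25) ds = 2*exp(18*t/5)/5 - 2/5.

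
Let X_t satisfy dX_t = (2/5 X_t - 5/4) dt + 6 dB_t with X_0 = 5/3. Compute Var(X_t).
Var(X_t) = 45*exp(4*t/5) - 45

The variance V(t) = Var(X_t) satisfies V'(t) = 2 a V(t) + c^2 with V(0) = 0 (drift coefficient is linear in X, diffusion is constant). With a = 2/5, c = 6, the solution is
  V(t) = (c^2 / (2 a)) * (exp(2 a t) - 1)
       = (6^2 / (2*(2/5))) * (exp((4/5) t) - 1)
       = 45*exp(4*t/5) - 45.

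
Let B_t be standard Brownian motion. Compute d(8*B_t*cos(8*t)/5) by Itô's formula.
d(8*B_t*cos(8*t)/5) = (-64*B_t*sin(8*t)/5) dt + (8*cos(8*t)/5) dB_t

Itô's formula for f(t, x): d f(t, B_t) = (f_t + (1/2) f_xx) dt + f_x dB_t. Compute partials of f(t, x) = 8*x*cos(8*t)/5:
  f_t(t,x)  = -64*x*sin(8*t)/5
  f_x(t,x)  = 8*cos(8*t)/5
  f_xx(t,x) = 0
Assemble drift = f_t + (1/2) f_xx = -64*x*sin(8*t)/5 and diffusion = f_x = 8*cos(8*t)/5. Substituting x = B_t:
  d(8*B_t*cos(8*t)/5) = (-64*B_t*sin(8*t)/5) dt + (8*cos(8*t)/5) dB_t.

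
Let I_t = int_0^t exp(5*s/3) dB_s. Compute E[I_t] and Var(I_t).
E[I_t] = 0; Var(I_t) = 3*exp(10*t/3)/10 - 3/10

The Itô integral of a deterministic integrand f(s) has mean 0 because each increment f(s) * (B_{s+ds} - B_s) has mean 0. By the Itô isometry:
  Var( int_0^t f(s) dB_s ) = E[ (int_0^t f(s) dB_s)^2 ] = int_0^t f(s)^2 ds.
Here f(s) = exp(5*s/3), so f(s)^2 = exp(10*s/3). Integrate:
  int_0^t (exp(10*s/3)) ds = 3*exp(10*t/3)/10 - 3/10.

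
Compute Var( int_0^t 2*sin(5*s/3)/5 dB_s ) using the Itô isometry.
Var = 2*t/25 - 3*sin(10*t/3)/125

The Itô integral of a deterministic integrand f(s) has mean 0 because each increment f(s) * (B_{s+ds} - B_s) has mean 0. By the Itô isometry:
  Var( int_0^t f(s) dB_s ) = E[ (int_0^t f(s) dB_s)^2 ] = int_0^t f(s)^2 ds.
Here f(s) = 2*sin(5*s/3)/5, so f(s)^2 = 4*sin(5*s/3)^2/25. Integrate:
  int_0^t (4*sin(5*s/3)^2/25) ds = 2*t/25 - 3*sin(10*t/3)/125.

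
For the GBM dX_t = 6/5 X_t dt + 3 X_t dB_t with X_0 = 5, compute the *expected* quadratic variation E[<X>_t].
E[<X>_t] = 375*exp(57*t/5)/19 - 375/19

<X>_t = int_0^t (3 * X_s)^2 ds. Taking expectation inside the integral: E[<X>_t] = 3^2 * int_0^t E[X_s^2] ds. For GBM, E[X_s^2] = x_0^2 * exp((2 mu + sigma^2) s). Integrating:
  E[<X>_t] = 3^2 * 5^2 * (exp((2*(6/5) + 3^2) t) - 1) / (2*(6/5) + 3^2)
           = 3^2 * 5^2 * (exp((57/5) t) - 1) / (57/5) = 375*exp(57*t/5)/19 - 375/19.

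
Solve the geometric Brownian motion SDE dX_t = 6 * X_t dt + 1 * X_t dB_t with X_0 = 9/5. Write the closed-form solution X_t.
X_t = 9/5 * exp((11/2) * t + (1) * B_t)

For GBM dX = mu X dt + sigma X dB with X_0 = x_0, apply Itô to Y = log X: dY = (mu - sigma^2/2) dt + sigma dB, so Y_t = log(x_0) + (mu - sigma^2/2) t + sigma B_t and hence X_t = x_0 * exp((mu - sigma^2/2) t + sigma B_t).
With mu = 6, sigma = 1, x_0 = 9/5, this gives:
  X_t = 9/5 * exp((11/2) * t + (1) * B_t).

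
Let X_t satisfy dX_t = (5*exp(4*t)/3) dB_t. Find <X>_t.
<X>_t = 25*exp(8*t)/72 - 25/72

For an Itô process dX_t = a(t) dt + b(t) dB_t, the quadratic variation is <X>_t = int_0^t b(s)^2 ds (the drift term does not contribute). Here b(s) = 5*exp(4*s)/3, so
  b(s)^2 = 25*exp(8*s)/9.
Integrating from 0 to t:
  <X>_t = int_0^t (25*exp(8*s)/9) ds = 25*exp(8*t)/72 - 25/72.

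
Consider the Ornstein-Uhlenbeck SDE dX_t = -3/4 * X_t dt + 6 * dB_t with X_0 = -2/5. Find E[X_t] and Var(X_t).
E[X_t] = -2*exp(-3*t/4)/5; Var(X_t) = 24 - 24*exp(-3*t/2)

The OU SDE dX = -theta X dt + sigma dB admits the integrating factor exp(theta t): d(exp(theta t) X_t) = sigma exp(theta t) dB_t. Integrating from 0 to t:
  X_t = x_0 * exp(-theta t) + sigma * int_0^t exp(-theta (t-s)) dB_s.
The Itô integral has mean 0 and (by the Itô isometry) variance sigma^2 * int_0^t exp(-2 theta (t - s)) ds = sigma^2 * (1 - exp(-2 theta t)) / (2 theta).
With theta = 3/4, sigma = 6, x_0 = -2/5:
  E[X_t] = -2/5 * exp(-3/4 t) = -2*exp(-3*t/4)/5
  Var(X_t) = (6)^2 * (1 - exp(-2*3/4 t)) / (2 * 3/4) = 24 - 24*exp(-3*t/2).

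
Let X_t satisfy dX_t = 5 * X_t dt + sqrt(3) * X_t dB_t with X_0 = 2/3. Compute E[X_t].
E[X_t] = 2*exp(5*t)/3

For GBM dX = mu X dt + sigma X dB with X_0 = x_0, apply Itô to Y = log X: dY = (mu - sigma^2/2) dt + sigma dB, so Y_t = log(x_0) + (mu - sigma^2/2) t + sigma B_t and hence X_t = x_0 * exp((mu - sigma^2/2) t + sigma B_t).
With mu = 5, sigma = sqrt(3), x_0 = 2/3, this gives:
  X_t = 2/3 * exp((7/2) * t + (sqrt(3)) * B_t).
Since sigma*B_t ~ Normal(0, sigma^2 t), E[exp(sigma*B_t)] = exp(sigma^2 t / 2); so E[X_t] = x_0 * exp((mu - sigma^2/2) t) * exp(sigma^2 t / 2) = x_0 * exp(mu t) = 2*exp(5*t)/3.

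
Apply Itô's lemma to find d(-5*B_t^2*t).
d(-5*B_t^2*t) = (-5*B_t^2 - 5*t) dt + (-10*B_t*t) dB_t

Itô's formula for f(t, x): d f(t, B_t) = (f_t + (1/2) f_xx) dt + f_x dB_t. Compute partials of f(t, x) = -5*t*x^2:
  f_t(t,x)  = -5*x^2
  f_x(t,x)  = -10*t*x
  f_xx(t,x) = -10*t
Assemble drift = f_t + (1/2) f_xx = -5*t - 5*x^2 and diffusion = f_x = -10*t*x. Substituting x = B_t:
  d(-5*B_t^2*t) = (-5*B_t^2 - 5*t) dt + (-10*B_t*t) dB_t.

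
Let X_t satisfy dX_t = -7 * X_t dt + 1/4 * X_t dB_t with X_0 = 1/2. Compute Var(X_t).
Var(X_t) = (exp(t/16) - 1)*exp(-14*t)/4

For GBM dX = mu X dt + sigma X dB with X_0 = x_0, apply Itô to Y = log X: dY = (mu - sigma^2/2) dt + sigma dB, so Y_t = log(x_0) + (mu - sigma^2/2) t + sigma B_t and hence X_t = x_0 * exp((mu - sigma^2/2) t + sigma B_t).
With mu = -7, sigma = 1/4, x_0 = 1/2, this gives:
  X_t = 1/2 * exp((-225/32) * t + (1/4) * B_t).
Since sigma*B_t ~ Normal(0, sigma^2 t), E[exp(sigma*B_t)] = exp(sigma^2 t / 2); so E[X_t] = x_0 * exp((mu - sigma^2/2) t) * exp(sigma^2 t / 2) = x_0 * exp(mu t) = exp(-7*t)/2.
Var(X_t) = E[X_t^2] - (E[X_t])^2 = x_0^2 * exp(2 mu t) * (exp(sigma^2 t) - 1) = (exp(t/16) - 1)*exp(-14*t)/4.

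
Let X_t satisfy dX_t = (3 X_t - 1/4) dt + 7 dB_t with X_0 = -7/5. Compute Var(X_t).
Var(X_t) = 49*exp(6*t)/6 - 49/6

The variance V(t) = Var(X_t) satisfies V'(t) = 2 a V(t) + c^2 with V(0) = 0 (drift coefficient is linear in X, diffusion is constant). With a = 3, c = 7, the solution is
  V(t) = (c^2 / (2 a)) * (exp(2 a t) - 1)
       = (7^2 / (2*3)) * (exp(6 t) - 1)
       = 49*exp(6*t)/6 - 49/6.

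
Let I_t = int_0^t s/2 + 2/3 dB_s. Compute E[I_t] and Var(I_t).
E[I_t] = 0; Var(I_t) = t*(3*t^2 + 12*t + 16)/36

The Itô integral of a deterministic integrand f(s) has mean 0 because each increment f(s) * (B_{s+ds} - B_s) has mean 0. By the Itô isometry:
  Var( int_0^t f(s) dB_s ) = E[ (int_0^t f(s) dB_s)^2 ] = int_0^t f(s)^2 ds.
Here f(s) = s/2 + 2/3, so f(s)^2 = (3*s + 4)^2/36. Integrate:
  int_0^t ((3*s + 4)^2/36) ds = t*(3*t^2 + 12*t + 16)/36.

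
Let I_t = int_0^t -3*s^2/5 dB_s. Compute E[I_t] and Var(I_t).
E[I_t] = 0; Var(I_t) = 9*t^5/125

The Itô integral of a deterministic integrand f(s) has mean 0 because each increment f(s) * (B_{s+ds} - B_s) has mean 0. By the Itô isometry:
  Var( int_0^t f(s) dB_s ) = E[ (int_0^t f(s) dB_s)^2 ] = int_0^t f(s)^2 ds.
Here f(s) = -3*s^2/5, so f(s)^2 = 9*s^4/25. Integrate:
  int_0^t (9*s^4/25) ds = 9*t^5/125.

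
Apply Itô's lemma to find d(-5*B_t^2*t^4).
d(-5*B_t^2*t^4) = (5*t^3*(-4*B_t^2 - t)) dt + (-10*B_t*t^4) dB_t

Itô's formula for f(t, x): d f(t, B_t) = (f_t + (1/2) f_xx) dt + f_x dB_t. Compute partials of f(t, x) = -5*t^4*x^2:
  f_t(t,x)  = -20*t^3*x^2
  f_x(t,x)  = -10*t^4*x
  f_xx(t,x) = -10*t^4
Assemble drift = f_t + (1/2) f_xx = 5*t^3*(-t - 4*x^2) and diffusion = f_x = -10*t^4*x. Substituting x = B_t:
  d(-5*B_t^2*t^4) = (5*t^3*(-4*B_t^2 - t)) dt + (-10*B_t*t^4) dB_t.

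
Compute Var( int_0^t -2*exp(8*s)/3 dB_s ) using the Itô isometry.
Var = exp(16*t)/36 - 1/36

The Itô integral of a deterministic integrand f(s) has mean 0 because each increment f(s) * (B_{s+ds} - B_s) has mean 0. By the Itô isometry:
  Var( int_0^t f(s) dB_s ) = E[ (int_0^t f(s) dB_s)^2 ] = int_0^t f(s)^2 ds.
Here f(s) = -2*exp(8*s)/3, so f(s)^2 = 4*exp(16*s)/9. Integrate:
  int_0^t (4*exp(16*s)/9) ds = exp(16*t)/36 - 1/36.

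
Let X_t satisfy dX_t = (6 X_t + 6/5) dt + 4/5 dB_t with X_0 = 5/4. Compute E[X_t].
E[X_t] = 29*exp(6*t)/20 - 1/5

Taking expectations and using E[dB_t] = 0, the mean m(t) = E[X_t] satisfies the ODE m'(t) = a m(t) + b with m(0) = x_0. With a = 6, b = 6/5, x_0 = 5/4, the solution is
  m(t) = x_0 * exp(a t) + (b/a) * (exp(a t) - 1)
       = (5/4) * exp(6 t) + ((6/5)/6) * (exp(6 t) - 1)
       = 29*exp(6*t)/20 - 1/5.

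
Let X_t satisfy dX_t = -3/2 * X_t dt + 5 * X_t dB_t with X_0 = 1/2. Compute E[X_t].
E[X_t] = exp(-3*t/2)/2

For GBM dX = mu X dt + sigma X dB with X_0 = x_0, apply Itô to Y = log X: dY = (mu - sigma^2/2) dt + sigma dB, so Y_t = log(x_0) + (mu - sigma^2/2) t + sigma B_t and hence X_t = x_0 * exp((mu - sigma^2/2) t + sigma B_t).
With mu = -3/2, sigma = 5, x_0 = 1/2, this gives:
  X_t = 1/2 * exp((-14) * t + (5) * B_t).
Since sigma*B_t ~ Normal(0, sigma^2 t), E[exp(sigma*B_t)] = exp(sigma^2 t / 2); so E[X_t] = x_0 * exp((mu - sigma^2/2) t) * exp(sigma^2 t / 2) = x_0 * exp(mu t) = exp(-3*t/2)/2.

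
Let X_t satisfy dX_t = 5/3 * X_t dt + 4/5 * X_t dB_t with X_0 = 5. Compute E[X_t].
E[X_t] = 5*exp(5*t/3)

For GBM dX = mu X dt + sigma X dB with X_0 = x_0, apply Itô to Y = log X: dY = (mu - sigma^2/2) dt + sigma dB, so Y_t = log(x_0) + (mu - sigma^2/2) t + sigma B_t and hence X_t = x_0 * exp((mu - sigma^2/2) t + sigma B_t).
With mu = 5/3, sigma = 4/5, x_0 = 5, this gives:
  X_t = 5 * exp((101/75) * t + (4/5) * B_t).
Since sigma*B_t ~ Normal(0, sigma^2 t), E[exp(sigma*B_t)] = exp(sigma^2 t / 2); so E[X_t] = x_0 * exp((mu - sigma^2/2) t) * exp(sigma^2 t / 2) = x_0 * exp(mu t) = 5*exp(5*t/3).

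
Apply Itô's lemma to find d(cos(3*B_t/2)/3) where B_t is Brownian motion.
d(cos(3*B_t/2)/3) = (-3*cos(3*B_t/2)/8) dt + (-sin(3*B_t/2)/2) dB_t

Itô's formula for f(B_t) gives d f(B_t) = f'(B_t) dB_t + (1/2) f''(B_t) dt. Compute derivatives of f(x) = cos(3*x/2)/3:
  f'(x)  = -sin(3*x/2)/2
  f''(x) = -3*cos(3*x/2)/4
Substitute x = B_t and multiply the f'' term by 1/2:
  drift     = (1/2) * (-3*cos(3*x/2)/4) evaluated at B_t = -3*cos(3*B_t/2)/8
  diffusion = (-sin(3*x/2)/2) evaluated at B_t = -sin(3*B_t/2)/2
Therefore d(cos(3*B_t/2)/3) = (-3*cos(3*B_t/2)/8) dt + (-sin(3*B_t/2)/2) dB_t.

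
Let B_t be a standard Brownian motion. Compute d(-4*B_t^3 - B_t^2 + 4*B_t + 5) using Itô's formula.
d(-4*B_t^3 - B_t^2 + 4*B_t + 5) = (-12*B_t - 1) dt + (-12*B_t^2 - 2*B_t + 4) dB_t

Itô's formula for f(B_t) gives d f(B_t) = f'(B_t) dB_t + (1/2) f''(B_t) dt. Compute derivatives of f(x) = -4*x^3 - x^2 + 4*x + 5:
  f'(x)  = -12*x^2 - 2*x + 4
  f''(x) = -24*x - 2
Substitute x = B_t and multiply the f'' term by 1/2:
  drift     = (1/2) * (-24*x - 2) evaluated at B_t = -12*B_t - 1
  diffusion = (-12*x^2 - 2*x + 4) evaluated at B_t = -12*B_t^2 - 2*B_t + 4
Therefore d(-4*B_t^3 - B_t^2 + 4*B_t + 5) = (-12*B_t - 1) dt + (-12*B_t^2 - 2*B_t + 4) dB_t.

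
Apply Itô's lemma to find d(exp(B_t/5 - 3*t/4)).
d(exp(B_t/5 - 3*t/4)) = (-73*exp(B_t/5 - 3*t/4)/100) dt + (exp(B_t/5 - 3*t/4)/5) dB_t

Itô's formula for f(t, x): d f(t, B_t) = (f_t + (1/2) f_xx) dt + f_x dB_t. Compute partials of f(t, x) = exp(-3*t/4 + x/5):
  f_t(t,x)  = -3*exp(-3*t/4 + x/5)/4
  f_x(t,x)  = exp(-3*t/4 + x/5)/5
  f_xx(t,x) = exp(-3*t/4 + x/5)/25
Assemble drift = f_t + (1/2) f_xx = -73*exp(-3*t/4 + x/5)/100 and diffusion = f_x = exp(-3*t/4 + x/5)/5. Substituting x = B_t:
  d(exp(B_t/5 - 3*t/4)) = (-73*exp(B_t/5 - 3*t/4)/100) dt + (exp(B_t/5 - 3*t/4)/5) dB_t.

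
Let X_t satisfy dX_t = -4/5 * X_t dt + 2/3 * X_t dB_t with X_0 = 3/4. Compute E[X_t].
E[X_t] = 3*exp(-4*t/5)/4

For GBM dX = mu X dt + sigma X dB with X_0 = x_0, apply Itô to Y = log X: dY = (mu - sigma^2/2) dt + sigma dB, so Y_t = log(x_0) + (mu - sigma^2/2) t + sigma B_t and hence X_t = x_0 * exp((mu - sigma^2/2) t + sigma B_t).
With mu = -4/5, sigma = 2/3, x_0 = 3/4, this gives:
  X_t = 3/4 * exp((-46/45) * t + (2/3) * B_t).
Since sigma*B_t ~ Normal(0, sigma^2 t), E[exp(sigma*B_t)] = exp(sigma^2 t / 2); so E[X_t] = x_0 * exp((mu - sigma^2/2) t) * exp(sigma^2 t / 2) = x_0 * exp(mu t) = 3*exp(-4*t/5)/4.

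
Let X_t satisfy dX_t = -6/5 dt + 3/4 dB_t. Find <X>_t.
<X>_t = 9*t/16

For an Itô process dX_t = a(t) dt + b(t) dB_t, the quadratic variation is <X>_t = int_0^t b(s)^2 ds (the drift term does not contribute). Here b(s) = 3/4, so
  b(s)^2 = 9/16.
Integrating from 0 to t:
  <X>_t = int_0^t (9/16) ds = 9*t/16.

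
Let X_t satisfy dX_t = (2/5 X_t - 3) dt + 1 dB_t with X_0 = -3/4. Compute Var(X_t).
Var(X_t) = 5*exp(4*t/5)/4 - 5/4

The variance V(t) = Var(X_t) satisfies V'(t) = 2 a V(t) + c^2 with V(0) = 0 (drift coefficient is linear in X, diffusion is constant). With a = 2/5, c = 1, the solution is
  V(t) = (c^2 / (2 a)) * (exp(2 a t) - 1)
       = (1^2 / (2*(2/5))) * (exp((4/5) t) - 1)
       = 5*exp(4*t/5)/4 - 5/4.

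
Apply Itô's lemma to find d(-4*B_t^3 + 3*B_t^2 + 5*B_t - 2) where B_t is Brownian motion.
d(-4*B_t^3 + 3*B_t^2 + 5*B_t - 2) = (3 - 12*B_t) dt + (-12*B_t^2 + 6*B_t + 5) dB_t

Itô's formula for f(B_t) gives d f(B_t) = f'(B_t) dB_t + (1/2) f''(B_t) dt. Compute derivatives of f(x) = -4*x^3 + 3*x^2 + 5*x - 2:
  f'(x)  = -12*x^2 + 6*x + 5
  f''(x) = 6 - 24*x
Substitute x = B_t and multiply the f'' term by 1/2:
  drift     = (1/2) * (6 - 24*x) evaluated at B_t = 3 - 12*B_t
  diffusion = (-12*x^2 + 6*x + 5) evaluated at B_t = -12*B_t^2 + 6*B_t + 5
Therefore d(-4*B_t^3 + 3*B_t^2 + 5*B_t - 2) = (3 - 12*B_t) dt + (-12*B_t^2 + 6*B_t + 5) dB_t.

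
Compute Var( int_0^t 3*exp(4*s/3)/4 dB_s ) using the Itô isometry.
Var = 27*exp(8*t/3)/128 - 27/128

The Itô integral of a deterministic integrand f(s) has mean 0 because each increment f(s) * (B_{s+ds} - B_s) has mean 0. By the Itô isometry:
  Var( int_0^t f(s) dB_s ) = E[ (int_0^t f(s) dB_s)^2 ] = int_0^t f(s)^2 ds.
Here f(s) = 3*exp(4*s/3)/4, so f(s)^2 = 9*exp(8*s/3)/16. Integrate:
  int_0^t (9*exp(8*s/3)/16) ds = 27*exp(8*t/3)/128 - 27/128.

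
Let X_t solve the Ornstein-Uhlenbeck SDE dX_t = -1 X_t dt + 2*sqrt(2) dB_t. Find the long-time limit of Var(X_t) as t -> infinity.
lim Var(X_t) = 4

The OU SDE dX = -theta X dt + sigma dB admits the integrating factor exp(theta t): d(exp(theta t) X_t) = sigma exp(theta t) dB_t. Integrating from 0 to t gives X_t = x_0 * exp(-theta t) + sigma * int_0^t exp(-theta (t-s)) dB_s for any initial x_0. The Itô integral has variance (by the Itô isometry) sigma^2 * int_0^t exp(-2 theta (t - s)) ds = sigma^2 * (1 - exp(-2 theta t)) / (2 theta), independent of x_0.
With theta = 1, sigma = 2*sqrt(2):
  Var(X_t) = (2*sqrt(2))^2 * (1 - exp(-2*1 t)) / (2 * 1) = 4 - 4*exp(-2*t).
As t -> infinity, exp(-2*1 t) -> 0, so the stationary variance is sigma^2 / (2 theta) = 4.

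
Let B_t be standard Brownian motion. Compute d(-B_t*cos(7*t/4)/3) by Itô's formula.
d(-B_t*cos(7*t/4)/3) = (7*B_t*sin(7*t/4)/12) dt + (-cos(7*t/4)/3) dB_t

Itô's formula for f(t, x): d f(t, B_t) = (f_t + (1/2) f_xx) dt + f_x dB_t. Compute partials of f(t, x) = -x*cos(7*t/4)/3:
  f_t(t,x)  = 7*x*sin(7*t/4)/12
  f_x(t,x)  = -cos(7*t/4)/3
  f_xx(t,x) = 0
Assemble drift = f_t + (1/2) f_xx = 7*x*sin(7*t/4)/12 and diffusion = f_x = -cos(7*t/4)/3. Substituting x = B_t:
  d(-B_t*cos(7*t/4)/3) = (7*B_t*sin(7*t/4)/12) dt + (-cos(7*t/4)/3) dB_t.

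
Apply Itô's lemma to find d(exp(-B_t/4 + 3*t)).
d(exp(-B_t/4 + 3*t)) = (97*exp(-B_t/4 + 3*t)/32) dt + (-exp(-B_t/4 + 3*t)/4) dB_t

Itô's formula for f(t, x): d f(t, B_t) = (f_t + (1/2) f_xx) dt + f_x dB_t. Compute partials of f(t, x) = exp(3*t - x/4):
  f_t(t,x)  = 3*exp(3*t - x/4)
  f_x(t,x)  = -exp(3*t - x/4)/4
  f_xx(t,x) = exp(3*t - x/4)/16
Assemble drift = f_t + (1/2) f_xx = 97*exp(3*t - x/4)/32 and diffusion = f_x = -exp(3*t - x/4)/4. Substituting x = B_t:
  d(exp(-B_t/4 + 3*t)) = (97*exp(-B_t/4 + 3*t)/32) dt + (-exp(-B_t/4 + 3*t)/4) dB_t.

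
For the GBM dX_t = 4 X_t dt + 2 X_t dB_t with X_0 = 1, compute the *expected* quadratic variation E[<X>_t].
E[<X>_t] = exp(12*t)/3 - 1/3

<X>_t = int_0^t (2 * X_s)^2 ds. Taking expectation inside the integral: E[<X>_t] = 2^2 * int_0^t E[X_s^2] ds. For GBM, E[X_s^2] = x_0^2 * exp((2 mu + sigma^2) s). Integrating:
  E[<X>_t] = 2^2 * 1^2 * (exp((2*4 + 2^2) t) - 1) / (2*4 + 2^2)
           = 2^2 * 1^2 * (exp(12 t) - 1) / 12 = exp(12*t)/3 - 1/3.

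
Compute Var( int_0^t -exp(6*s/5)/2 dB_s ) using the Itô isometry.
Var = 5*exp(12*t/5)/48 - 5/48

The Itô integral of a deterministic integrand f(s) has mean 0 because each increment f(s) * (B_{s+ds} - B_s) has mean 0. By the Itô isometry:
  Var( int_0^t f(s) dB_s ) = E[ (int_0^t f(s) dB_s)^2 ] = int_0^t f(s)^2 ds.
Here f(s) = -exp(6*s/5)/2, so f(s)^2 = exp(12*s/5)/4. Integrate:
  int_0^t (exp(12*s/5)/4) ds = 5*exp(12*t/5)/48 - 5/48.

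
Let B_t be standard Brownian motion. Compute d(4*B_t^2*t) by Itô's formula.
d(4*B_t^2*t) = (4*B_t^2 + 4*t) dt + (8*B_t*t) dB_t

Itô's formula for f(t, x): d f(t, B_t) = (f_t + (1/2) f_xx) dt + f_x dB_t. Compute partials of f(t, x) = 4*t*x^2:
  f_t(t,x)  = 4*x^2
  f_x(t,x)  = 8*t*x
  f_xx(t,x) = 8*t
Assemble drift = f_t + (1/2) f_xx = 4*t + 4*x^2 and diffusion = f_x = 8*t*x. Substituting x = B_t:
  d(4*B_t^2*t) = (4*B_t^2 + 4*t) dt + (8*B_t*t) dB_t.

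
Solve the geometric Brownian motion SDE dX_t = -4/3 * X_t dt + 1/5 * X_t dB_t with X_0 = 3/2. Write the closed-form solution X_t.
X_t = 3/2 * exp((-203/150) * t + (1/5) * B_t)

For GBM dX = mu X dt + sigma X dB with X_0 = x_0, apply Itô to Y = log X: dY = (mu - sigma^2/2) dt + sigma dB, so Y_t = log(x_0) + (mu - sigma^2/2) t + sigma B_t and hence X_t = x_0 * exp((mu - sigma^2/2) t + sigma B_t).
With mu = -4/3, sigma = 1/5, x_0 = 3/2, this gives:
  X_t = 3/2 * exp((-203/150) * t + (1/5) * B_t).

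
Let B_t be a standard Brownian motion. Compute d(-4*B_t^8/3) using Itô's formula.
d(-4*B_t^8/3) = (-112*B_t^6/3) dt + (-32*B_t^7/3) dB_t

Itô's formula for f(B_t) gives d f(B_t) = f'(B_t) dB_t + (1/2) f''(B_t) dt. Compute derivatives of f(x) = -4*x^8/3:
  f'(x)  = -32*x^7/3
  f''(x) = -224*x^6/3
Substitute x = B_t and multiply the f'' term by 1/2:
  drift     = (1/2) * (-224*x^6/3) evaluated at B_t = -112*B_t^6/3
  diffusion = (-32*x^7/3) evaluated at B_t = -32*B_t^7/3
Therefore d(-4*B_t^8/3) = (-112*B_t^6/3) dt + (-32*B_t^7/3) dB_t.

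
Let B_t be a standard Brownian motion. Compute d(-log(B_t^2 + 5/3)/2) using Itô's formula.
d(-log(B_t^2 + 5/3)/2) = (3*(3*B_t^2 - 5)/(2*(3*B_t^2 + 5)^2)) dt + (-3*B_t/(3*B_t^2 + 5)) dB_t

Itô's formula for f(B_t) gives d f(B_t) = f'(B_t) dB_t + (1/2) f''(B_t) dt. Compute derivatives of f(x) = -log(x^2 + 5/3)/2:
  f'(x)  = -3*x/(3*x^2 + 5)
  f''(x) = 3*(3*x^2 - 5)/(3*x^2 + 5)^2
Substitute x = B_t and multiply the f'' term by 1/2:
  drift     = (1/2) * (3*(3*x^2 - 5)/(3*x^2 + 5)^2) evaluated at B_t = 3*(3*B_t^2 - 5)/(2*(3*B_t^2 + 5)^2)
  diffusion = (-3*x/(3*x^2 + 5)) evaluated at B_t = -3*B_t/(3*B_t^2 + 5)
Therefore d(-log(B_t^2 + 5/3)/2) = (3*(3*B_t^2 - 5)/(2*(3*B_t^2 + 5)^2)) dt + (-3*B_t/(3*B_t^2 + 5)) dB_t.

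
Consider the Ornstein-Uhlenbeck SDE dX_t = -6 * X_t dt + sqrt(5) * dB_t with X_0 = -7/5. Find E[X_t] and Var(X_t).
E[X_t] = -7*exp(-6*t)/5; Var(X_t) = 5/12 - 5*exp(-12*t)/12

The OU SDE dX = -theta X dt + sigma dB admits the integrating factor exp(theta t): d(exp(theta t) X_t) = sigma exp(theta t) dB_t. Integrating from 0 to t:
  X_t = x_0 * exp(-theta t) + sigma * int_0^t exp(-theta (t-s)) dB_s.
The Itô integral has mean 0 and (by the Itô isometry) variance sigma^2 * int_0^t exp(-2 theta (t - s)) ds = sigma^2 * (1 - exp(-2 theta t)) / (2 theta).
With theta = 6, sigma = sqrt(5), x_0 = -7/5:
  E[X_t] = -7/5 * exp(-6 t) = -7*exp(-6*t)/5
  Var(X_t) = (sqrt(5))^2 * (1 - exp(-2*6 t)) / (2 * 6) = 5/12 - 5*exp(-12*t)/12.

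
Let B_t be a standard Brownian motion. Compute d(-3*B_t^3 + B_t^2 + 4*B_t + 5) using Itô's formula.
d(-3*B_t^3 + B_t^2 + 4*B_t + 5) = (1 - 9*B_t) dt + (-9*B_t^2 + 2*B_t + 4) dB_t

Itô's formula for f(B_t) gives d f(B_t) = f'(B_t) dB_t + (1/2) f''(B_t) dt. Compute derivatives of f(x) = -3*x^3 + x^2 + 4*x + 5:
  f'(x)  = -9*x^2 + 2*x + 4
  f''(x) = 2 - 18*x
Substitute x = B_t and multiply the f'' term by 1/2:
  drift     = (1/2) * (2 - 18*x) evaluated at B_t = 1 - 9*B_t
  diffusion = (-9*x^2 + 2*x + 4) evaluated at B_t = -9*B_t^2 + 2*B_t + 4
Therefore d(-3*B_t^3 + B_t^2 + 4*B_t + 5) = (1 - 9*B_t) dt + (-9*B_t^2 + 2*B_t + 4) dB_t.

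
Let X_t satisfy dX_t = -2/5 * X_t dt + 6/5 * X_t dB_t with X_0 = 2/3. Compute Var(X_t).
Var(X_t) = (4*exp(36*t/25) - 4)*exp(-4*t/5)/9

For GBM dX = mu X dt + sigma X dB with X_0 = x_0, apply Itô to Y = log X: dY = (mu - sigma^2/2) dt + sigma dB, so Y_t = log(x_0) + (mu - sigma^2/2) t + sigma B_t and hence X_t = x_0 * exp((mu - sigma^2/2) t + sigma B_t).
With mu = -2/5, sigma = 6/5, x_0 = 2/3, this gives:
  X_t = 2/3 * exp((-28/25) * t + (6/5) * B_t).
Since sigma*B_t ~ Normal(0, sigma^2 t), E[exp(sigma*B_t)] = exp(sigma^2 t / 2); so E[X_t] = x_0 * exp((mu - sigma^2/2) t) * exp(sigma^2 t / 2) = x_0 * exp(mu t) = 2*exp(-2*t/5)/3.
Var(X_t) = E[X_t^2] - (E[X_t])^2 = x_0^2 * exp(2 mu t) * (exp(sigma^2 t) - 1) = (4*exp(36*t/25) - 4)*exp(-4*t/5)/9.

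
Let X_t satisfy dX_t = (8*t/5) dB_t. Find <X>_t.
<X>_t = 64*t^3/75

For an Itô process dX_t = a(t) dt + b(t) dB_t, the quadratic variation is <X>_t = int_0^t b(s)^2 ds (the drift term does not contribute). Here b(s) = 8*s/5, so
  b(s)^2 = 64*s^2/25.
Integrating from 0 to t:
  <X>_t = int_0^t (64*s^2/25) ds = 64*t^3/75.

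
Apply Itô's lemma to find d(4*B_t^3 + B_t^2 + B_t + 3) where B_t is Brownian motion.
d(4*B_t^3 + B_t^2 + B_t + 3) = (12*B_t + 1) dt + (12*B_t^2 + 2*B_t + 1) dB_t

Itô's formula for f(B_t) gives d f(B_t) = f'(B_t) dB_t + (1/2) f''(B_t) dt. Compute derivatives of f(x) = 4*x^3 + x^2 + x + 3:
  f'(x)  = 12*x^2 + 2*x + 1
  f''(x) = 24*x + 2
Substitute x = B_t and multiply the f'' term by 1/2:
  drift     = (1/2) * (24*x + 2) evaluated at B_t = 12*B_t + 1
  diffusion = (12*x^2 + 2*x + 1) evaluated at B_t = 12*B_t^2 + 2*B_t + 1
Therefore d(4*B_t^3 + B_t^2 + B_t + 3) = (12*B_t + 1) dt + (12*B_t^2 + 2*B_t + 1) dB_t.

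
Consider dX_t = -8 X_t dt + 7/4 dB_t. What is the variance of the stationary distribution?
lim Var(X_t) = 49/256

The OU SDE dX = -theta X dt + sigma dB admits the integrating factor exp(theta t): d(exp(theta t) X_t) = sigma exp(theta t) dB_t. Integrating from 0 to t gives X_t = x_0 * exp(-theta t) + sigma * int_0^t exp(-theta (t-s)) dB_s for any initial x_0. The Itô integral has variance (by the Itô isometry) sigma^2 * int_0^t exp(-2 theta (t - s)) ds = sigma^2 * (1 - exp(-2 theta t)) / (2 theta), independent of x_0.
With theta = 8, sigma = 7/4:
  Var(X_t) = (7/4)^2 * (1 - exp(-2*8 t)) / (2 * 8) = 49/256 - 49*exp(-16*t)/256.
As t -> infinity, exp(-2*8 t) -> 0, so the stationary variance is sigma^2 / (2 theta) = 49/256.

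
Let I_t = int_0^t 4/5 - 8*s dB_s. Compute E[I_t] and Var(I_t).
E[I_t] = 0; Var(I_t) = 16*t*(100*t^2 - 30*t + 3)/75

The Itô integral of a deterministic integrand f(s) has mean 0 because each increment f(s) * (B_{s+ds} - B_s) has mean 0. By the Itô isometry:
  Var( int_0^t f(s) dB_s ) = E[ (int_0^t f(s) dB_s)^2 ] = int_0^t f(s)^2 ds.
Here f(s) = 4/5 - 8*s, so f(s)^2 = 16*(10*s - 1)^2/25. Integrate:
  int_0^t (16*(10*s - 1)^2/25) ds = 16*t*(100*t^2 - 30*t + 3)/75.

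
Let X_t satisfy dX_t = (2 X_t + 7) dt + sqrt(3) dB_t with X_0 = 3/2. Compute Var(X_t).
Var(X_t) = 3*exp(4*t)/4 - 3/4

The variance V(t) = Var(X_t) satisfies V'(t) = 2 a V(t) + c^2 with V(0) = 0 (drift coefficient is linear in X, diffusion is constant). With a = 2, c = sqrt(3), the solution is
  V(t) = (c^2 / (2 a)) * (exp(2 a t) - 1)
       = (sqrt(3)^2 / (2*2)) * (exp(4 t) - 1)
       = 3*exp(4*t)/4 - 3/4.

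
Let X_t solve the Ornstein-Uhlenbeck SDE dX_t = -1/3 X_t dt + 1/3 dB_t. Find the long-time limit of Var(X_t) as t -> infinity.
lim Var(X_t) = 1/6

The OU SDE dX = -theta X dt + sigma dB admits the integrating factor exp(theta t): d(exp(theta t) X_t) = sigma exp(theta t) dB_t. Integrating from 0 to t gives X_t = x_0 * exp(-theta t) + sigma * int_0^t exp(-theta (t-s)) dB_s for any initial x_0. The Itô integral has variance (by the Itô isometry) sigma^2 * int_0^t exp(-2 theta (t - s)) ds = sigma^2 * (1 - exp(-2 theta t)) / (2 theta), independent of x_0.
With theta = 1/3, sigma = 1/3:
  Var(X_t) = (1/3)^2 * (1 - exp(-2*1/3 t)) / (2 * 1/3) = 1/6 - exp(-2*t/3)/6.
As t -> infinity, exp(-2*1/3 t) -> 0, so the stationary variance is sigma^2 / (2 theta) = 1/6.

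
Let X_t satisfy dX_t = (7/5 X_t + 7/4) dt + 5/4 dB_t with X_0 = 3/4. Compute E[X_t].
E[X_t] = 2*exp(7*t/5) - 5/4

Taking expectations and using E[dB_t] = 0, the mean m(t) = E[X_t] satisfies the ODE m'(t) = a m(t) + b with m(0) = x_0. With a = 7/5, b = 7/4, x_0 = 3/4, the solution is
  m(t) = x_0 * exp(a t) + (b/a) * (exp(a t) - 1)
       = (3/4) * exp((7/5) t) + ((7/4)/(7/5)) * (exp((7/5) t) - 1)
       = 2*exp(7*t/5) - 5/4.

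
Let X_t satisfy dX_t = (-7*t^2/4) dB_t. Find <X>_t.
<X>_t = 49*t^5/80

For an Itô process dX_t = a(t) dt + b(t) dB_t, the quadratic variation is <X>_t = int_0^t b(s)^2 ds (the drift term does not contribute). Here b(s) = -7*s^2/4, so
  b(s)^2 = 49*s^4/16.
Integrating from 0 to t:
  <X>_t = int_0^t (49*s^4/16) ds = 49*t^5/80.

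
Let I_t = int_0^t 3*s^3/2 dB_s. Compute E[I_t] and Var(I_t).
E[I_t] = 0; Var(I_t) = 9*t^7/28

The Itô integral of a deterministic integrand f(s) has mean 0 because each increment f(s) * (B_{s+ds} - B_s) has mean 0. By the Itô isometry:
  Var( int_0^t f(s) dB_s ) = E[ (int_0^t f(s) dB_s)^2 ] = int_0^t f(s)^2 ds.
Here f(s) = 3*s^3/2, so f(s)^2 = 9*s^6/4. Integrate:
  int_0^t (9*s^6/4) ds = 9*t^7/28.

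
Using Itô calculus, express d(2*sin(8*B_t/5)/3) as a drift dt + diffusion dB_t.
d(2*sin(8*B_t/5)/3) = (-64*sin(8*B_t/5)/75) dt + (16*cos(8*B_t/5)/15) dB_t

Itô's formula for f(B_t) gives d f(B_t) = f'(B_t) dB_t + (1/2) f''(B_t) dt. Compute derivatives of f(x) = 2*sin(8*x/5)/3:
  f'(x)  = 16*cos(8*x/5)/15
  f''(x) = -128*sin(8*x/5)/75
Substitute x = B_t and multiply the f'' term by 1/2:
  drift     = (1/2) * (-128*sin(8*x/5)/75) evaluated at B_t = -64*sin(8*B_t/5)/75
  diffusion = (16*cos(8*x/5)/15) evaluated at B_t = 16*cos(8*B_t/5)/15
Therefore d(2*sin(8*B_t/5)/3) = (-64*sin(8*B_t/5)/75) dt + (16*cos(8*B_t/5)/15) dB_t.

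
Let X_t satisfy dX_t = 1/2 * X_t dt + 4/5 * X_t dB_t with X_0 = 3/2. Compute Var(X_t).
Var(X_t) = 9*(exp(16*t/25) - 1)*exp(t)/4

For GBM dX = mu X dt + sigma X dB with X_0 = x_0, apply Itô to Y = log X: dY = (mu - sigma^2/2) dt + sigma dB, so Y_t = log(x_0) + (mu - sigma^2/2) t + sigma B_t and hence X_t = x_0 * exp((mu - sigma^2/2) t + sigma B_t).
With mu = 1/2, sigma = 4/5, x_0 = 3/2, this gives:
  X_t = 3/2 * exp((9/50) * t + (4/5) * B_t).
Since sigma*B_t ~ Normal(0, sigma^2 t), E[exp(sigma*B_t)] = exp(sigma^2 t / 2); so E[X_t] = x_0 * exp((mu - sigma^2/2) t) * exp(sigma^2 t / 2) = x_0 * exp(mu t) = 3*exp(t/2)/2.
Var(X_t) = E[X_t^2] - (E[X_t])^2 = x_0^2 * exp(2 mu t) * (exp(sigma^2 t) - 1) = 9*(exp(16*t/25) - 1)*exp(t)/4.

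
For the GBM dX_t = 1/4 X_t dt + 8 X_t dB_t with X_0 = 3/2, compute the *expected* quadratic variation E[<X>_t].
E[<X>_t] = 96*exp(129*t/2)/43 - 96/43

<X>_t = int_0^t (8 * X_s)^2 ds. Taking expectation inside the integral: E[<X>_t] = 8^2 * int_0^t E[X_s^2] ds. For GBM, E[X_s^2] = x_0^2 * exp((2 mu + sigma^2) s). Integrating:
  E[<X>_t] = 8^2 * (3/2)^2 * (exp((2*(1/4) + 8^2) t) - 1) / (2*(1/4) + 8^2)
           = 8^2 * (3/2)^2 * (exp((129/2) t) - 1) / (129/2) = 96*exp(129*t/2)/43 - 96/43.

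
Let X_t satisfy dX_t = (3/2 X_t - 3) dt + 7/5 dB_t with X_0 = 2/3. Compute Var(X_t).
Var(X_t) = 49*exp(3*t)/75 - 49/75

The variance V(t) = Var(X_t) satisfies V'(t) = 2 a V(t) + c^2 with V(0) = 0 (drift coefficient is linear in X, diffusion is constant). With a = 3/2, c = 7/5, the solution is
  V(t) = (c^2 / (2 a)) * (exp(2 a t) - 1)
       = ((7/5)^2 / (2*(3/2))) * (exp(3 t) - 1)
       = 49*exp(3*t)/75 - 49/75.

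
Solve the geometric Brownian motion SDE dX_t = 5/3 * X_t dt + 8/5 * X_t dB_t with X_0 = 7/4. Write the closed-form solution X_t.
X_t = 7/4 * exp((29/75) * t + (8/5) * B_t)

For GBM dX = mu X dt + sigma X dB with X_0 = x_0, apply Itô to Y = log X: dY = (mu - sigma^2/2) dt + sigma dB, so Y_t = log(x_0) + (mu - sigma^2/2) t + sigma B_t and hence X_t = x_0 * exp((mu - sigma^2/2) t + sigma B_t).
With mu = 5/3, sigma = 8/5, x_0 = 7/4, this gives:
  X_t = 7/4 * exp((29/75) * t + (8/5) * B_t).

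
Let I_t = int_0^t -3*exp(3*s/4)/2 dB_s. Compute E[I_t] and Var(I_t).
E[I_t] = 0; Var(I_t) = 3*exp(3*t/2)/2 - 3/2

The Itô integral of a deterministic integrand f(s) has mean 0 because each increment f(s) * (B_{s+ds} - B_s) has mean 0. By the Itô isometry:
  Var( int_0^t f(s) dB_s ) = E[ (int_0^t f(s) dB_s)^2 ] = int_0^t f(s)^2 ds.
Here f(s) = -3*exp(3*s/4)/2, so f(s)^2 = 9*exp(3*s/2)/4. Integrate:
  int_0^t (9*exp(3*s/2)/4) ds = 3*exp(3*t/2)/2 - 3/2.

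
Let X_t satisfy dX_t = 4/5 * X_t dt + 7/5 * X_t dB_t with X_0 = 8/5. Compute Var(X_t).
Var(X_t) = 64*(exp(49*t/25) - 1)*exp(8*t/5)/25

For GBM dX = mu X dt + sigma X dB with X_0 = x_0, apply Itô to Y = log X: dY = (mu - sigma^2/2) dt + sigma dB, so Y_t = log(x_0) + (mu - sigma^2/2) t + sigma B_t and hence X_t = x_0 * exp((mu - sigma^2/2) t + sigma B_t).
With mu = 4/5, sigma = 7/5, x_0 = 8/5, this gives:
  X_t = 8/5 * exp((-9/50) * t + (7/5) * B_t).
Since sigma*B_t ~ Normal(0, sigma^2 t), E[exp(sigma*B_t)] = exp(sigma^2 t / 2); so E[X_t] = x_0 * exp((mu - sigma^2/2) t) * exp(sigma^2 t / 2) = x_0 * exp(mu t) = 8*exp(4*t/5)/5.
Var(X_t) = E[X_t^2] - (E[X_t])^2 = x_0^2 * exp(2 mu t) * (exp(sigma^2 t) - 1) = 64*(exp(49*t/25) - 1)*exp(8*t/5)/25.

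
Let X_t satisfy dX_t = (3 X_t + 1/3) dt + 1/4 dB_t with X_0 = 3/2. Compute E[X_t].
E[X_t] = 29*exp(3*t)/18 - 1/9

Taking expectations and using E[dB_t] = 0, the mean m(t) = E[X_t] satisfies the ODE m'(t) = a m(t) + b with m(0) = x_0. With a = 3, b = 1/3, x_0 = 3/2, the solution is
  m(t) = x_0 * exp(a t) + (b/a) * (exp(a t) - 1)
       = (3/2) * exp(3 t) + ((1/3)/3) * (exp(3 t) - 1)
       = 29*exp(3*t)/18 - 1/9.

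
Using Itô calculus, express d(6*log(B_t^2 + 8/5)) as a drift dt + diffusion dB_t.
d(6*log(B_t^2 + 8/5)) = (30*(8 - 5*B_t^2)/(5*B_t^2 + 8)^2) dt + (60*B_t/(5*B_t^2 + 8)) dB_t

Itô's formula for f(B_t) gives d f(B_t) = f'(B_t) dB_t + (1/2) f''(B_t) dt. Compute derivatives of f(x) = 6*log(x^2 + 8/5):
  f'(x)  = 60*x/(5*x^2 + 8)
  f''(x) = 60*(8 - 5*x^2)/(5*x^2 + 8)^2
Substitute x = B_t and multiply the f'' term by 1/2:
  drift     = (1/2) * (60*(8 - 5*x^2)/(5*x^2 + 8)^2) evaluated at B_t = 30*(8 - 5*B_t^2)/(5*B_t^2 + 8)^2
  diffusion = (60*x/(5*x^2 + 8)) evaluated at B_t = 60*B_t/(5*B_t^2 + 8)
Therefore d(6*log(B_t^2 + 8/5)) = (30*(8 - 5*B_t^2)/(5*B_t^2 + 8)^2) dt + (60*B_t/(5*B_t^2 + 8)) dB_t.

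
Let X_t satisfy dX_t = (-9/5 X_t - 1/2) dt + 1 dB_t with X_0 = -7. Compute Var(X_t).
Var(X_t) = 5/18 - 5*exp(-18*t/5)/18

The variance V(t) = Var(X_t) satisfies V'(t) = 2 a V(t) + c^2 with V(0) = 0 (drift coefficient is linear in X, diffusion is constant). With a = -9/5, c = 1, the solution is
  V(t) = (c^2 / (2 a)) * (exp(2 a t) - 1)
       = (1^2 / (2*(-9/5))) * (exp((-18/5) t) - 1)
       = 5/18 - 5*exp(-18*t/5)/18.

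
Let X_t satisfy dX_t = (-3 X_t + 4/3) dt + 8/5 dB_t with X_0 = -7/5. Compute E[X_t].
E[X_t] = 4/9 - 83*exp(-3*t)/45

Taking expectations and using E[dB_t] = 0, the mean m(t) = E[X_t] satisfies the ODE m'(t) = a m(t) + b with m(0) = x_0. With a = -3, b = 4/3, x_0 = -7/5, the solution is
  m(t) = x_0 * exp(a t) + (b/a) * (exp(a t) - 1)
       = (-7/5) * exp((-3) t) + ((4/3)/(-3)) * (exp((-3) t) - 1)
       = 4/9 - 83*exp(-3*t)/45.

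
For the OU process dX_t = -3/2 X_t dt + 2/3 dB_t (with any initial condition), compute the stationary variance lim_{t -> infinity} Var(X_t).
lim Var(X_t) = 4/27

The OU SDE dX = -theta X dt + sigma dB admits the integrating factor exp(theta t): d(exp(theta t) X_t) = sigma exp(theta t) dB_t. Integrating from 0 to t gives X_t = x_0 * exp(-theta t) + sigma * int_0^t exp(-theta (t-s)) dB_s for any initial x_0. The Itô integral has variance (by the Itô isometry) sigma^2 * int_0^t exp(-2 theta (t - s)) ds = sigma^2 * (1 - exp(-2 theta t)) / (2 theta), independent of x_0.
With theta = 3/2, sigma = 2/3:
  Var(X_t) = (2/3)^2 * (1 - exp(-2*3/2 t)) / (2 * 3/2) = 4/27 - 4*exp(-3*t)/27.
As t -> infinity, exp(-2*3/2 t) -> 0, so the stationary variance is sigma^2 / (2 theta) = 4/27.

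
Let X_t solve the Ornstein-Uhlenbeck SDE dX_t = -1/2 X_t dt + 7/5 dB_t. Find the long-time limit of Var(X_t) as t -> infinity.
lim Var(X_t) = 49/25

The OU SDE dX = -theta X dt + sigma dB admits the integrating factor exp(theta t): d(exp(theta t) X_t) = sigma exp(theta t) dB_t. Integrating from 0 to t gives X_t = x_0 * exp(-theta t) + sigma * int_0^t exp(-theta (t-s)) dB_s for any initial x_0. The Itô integral has variance (by the Itô isometry) sigma^2 * int_0^t exp(-2 theta (t - s)) ds = sigma^2 * (1 - exp(-2 theta t)) / (2 theta), independent of x_0.
With theta = 1/2, sigma = 7/5:
  Var(X_t) = (7/5)^2 * (1 - exp(-2*1/2 t)) / (2 * 1/2) = 49/25 - 49*exp(-t)/25.
As t -> infinity, exp(-2*1/2 t) -> 0, so the stationary variance is sigma^2 / (2 theta) = 49/25.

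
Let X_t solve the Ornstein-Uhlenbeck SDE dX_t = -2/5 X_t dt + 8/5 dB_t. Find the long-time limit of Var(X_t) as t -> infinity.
lim Var(X_t) = 16/5

The OU SDE dX = -theta X dt + sigma dB admits the integrating factor exp(theta t): d(exp(theta t) X_t) = sigma exp(theta t) dB_t. Integrating from 0 to t gives X_t = x_0 * exp(-theta t) + sigma * int_0^t exp(-theta (t-s)) dB_s for any initial x_0. The Itô integral has variance (by the Itô isometry) sigma^2 * int_0^t exp(-2 theta (t - s)) ds = sigma^2 * (1 - exp(-2 theta t)) / (2 theta), independent of x_0.
With theta = 2/5, sigma = 8/5:
  Var(X_t) = (8/5)^2 * (1 - exp(-2*2/5 t)) / (2 * 2/5) = 16/5 - 16*exp(-4*t/5)/5.
As t -> infinity, exp(-2*2/5 t) -> 0, so the stationary variance is sigma^2 / (2 theta) = 16/5.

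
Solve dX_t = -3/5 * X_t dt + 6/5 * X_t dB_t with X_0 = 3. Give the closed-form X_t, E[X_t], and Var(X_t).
X_t = 3 * exp((-33/25) t + (6/5) B_t); E[X_t] = 3*exp(-3*t/5); Var(X_t) = (9*exp(36*t/25) - 9)*exp(-6*t/5)

For GBM dX = mu X dt + sigma X dB with X_0 = x_0, apply Itô to Y = log X: dY = (mu - sigma^2/2) dt + sigma dB, so Y_t = log(x_0) + (mu - sigma^2/2) t + sigma B_t and hence X_t = x_0 * exp((mu - sigma^2/2) t + sigma B_t).
With mu = -3/5, sigma = 6/5, x_0 = 3, this gives:
  X_t = 3 * exp((-33/25) * t + (6/5) * B_t).
Since sigma*B_t ~ Normal(0, sigma^2 t), E[exp(sigma*B_t)] = exp(sigma^2 t / 2); so E[X_t] = x_0 * exp((mu - sigma^2/2) t) * exp(sigma^2 t / 2) = x_0 * exp(mu t) = 3*exp(-3*t/5).
Var(X_t) = E[X_t^2] - (E[X_t])^2 = x_0^2 * exp(2 mu t) * (exp(sigma^2 t) - 1) = (9*exp(36*t/25) - 9)*exp(-6*t/5).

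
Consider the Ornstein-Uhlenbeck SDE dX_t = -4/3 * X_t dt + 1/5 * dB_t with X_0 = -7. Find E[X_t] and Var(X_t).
E[X_t] = -7*exp(-4*t/3); Var(X_t) = 3/200 - 3*exp(-8*t/3)/200

The OU SDE dX = -theta X dt + sigma dB admits the integrating factor exp(theta t): d(exp(theta t) X_t) = sigma exp(theta t) dB_t. Integrating from 0 to t:
  X_t = x_0 * exp(-theta t) + sigma * int_0^t exp(-theta (t-s)) dB_s.
The Itô integral has mean 0 and (by the Itô isometry) variance sigma^2 * int_0^t exp(-2 theta (t - s)) ds = sigma^2 * (1 - exp(-2 theta t)) / (2 theta).
With theta = 4/3, sigma = 1/5, x_0 = -7:
  E[X_t] = -7 * exp(-4/3 t) = -7*exp(-4*t/3)
  Var(X_t) = (1/5)^2 * (1 - exp(-2*4/3 t)) / (2 * 4/3) = 3/200 - 3*exp(-8*t/3)/200.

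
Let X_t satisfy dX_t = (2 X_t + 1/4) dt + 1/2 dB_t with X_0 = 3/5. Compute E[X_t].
E[X_t] = 29*exp(2*t)/40 - 1/8

Taking expectations and using E[dB_t] = 0, the mean m(t) = E[X_t] satisfies the ODE m'(t) = a m(t) + b with m(0) = x_0. With a = 2, b = 1/4, x_0 = 3/5, the solution is
  m(t) = x_0 * exp(a t) + (b/a) * (exp(a t) - 1)
       = (3/5) * exp(2 t) + ((1/4)/2) * (exp(2 t) - 1)
       = 29*exp(2*t)/40 - 1/8.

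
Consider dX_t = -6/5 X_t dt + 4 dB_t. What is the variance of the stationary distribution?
lim Var(X_t) = 20/3

The OU SDE dX = -theta X dt + sigma dB admits the integrating factor exp(theta t): d(exp(theta t) X_t) = sigma exp(theta t) dB_t. Integrating from 0 to t gives X_t = x_0 * exp(-theta t) + sigma * int_0^t exp(-theta (t-s)) dB_s for any initial x_0. The Itô integral has variance (by the Itô isometry) sigma^2 * int_0^t exp(-2 theta (t - s)) ds = sigma^2 * (1 - exp(-2 theta t)) / (2 theta), independent of x_0.
With theta = 6/5, sigma = 4:
  Var(X_t) = (4)^2 * (1 - exp(-2*6/5 t)) / (2 * 6/5) = 20/3 - 20*exp(-12*t/5)/3.
As t -> infinity, exp(-2*6/5 t) -> 0, so the stationary variance is sigma^2 / (2 theta) = 20/3.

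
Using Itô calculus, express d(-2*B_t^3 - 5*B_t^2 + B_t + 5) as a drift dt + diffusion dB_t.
d(-2*B_t^3 - 5*B_t^2 + B_t + 5) = (-6*B_t - 5) dt + (-6*B_t^2 - 10*B_t + 1) dB_t

Itô's formula for f(B_t) gives d f(B_t) = f'(B_t) dB_t + (1/2) f''(B_t) dt. Compute derivatives of f(x) = -2*x^3 - 5*x^2 + x + 5:
  f'(x)  = -6*x^2 - 10*x + 1
  f''(x) = -12*x - 10
Substitute x = B_t and multiply the f'' term by 1/2:
  drift     = (1/2) * (-12*x - 10) evaluated at B_t = -6*B_t - 5
  diffusion = (-6*x^2 - 10*x + 1) evaluated at B_t = -6*B_t^2 - 10*B_t + 1
Therefore d(-2*B_t^3 - 5*B_t^2 + B_t + 5) = (-6*B_t - 5) dt + (-6*B_t^2 - 10*B_t + 1) dB_t.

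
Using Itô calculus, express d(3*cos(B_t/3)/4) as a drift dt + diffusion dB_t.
d(3*cos(B_t/3)/4) = (-cos(B_t/3)/24) dt + (-sin(B_t/3)/4) dB_t

Itô's formula for f(B_t) gives d f(B_t) = f'(B_t) dB_t + (1/2) f''(B_t) dt. Compute derivatives of f(x) = 3*cos(x/3)/4:
  f'(x)  = -sin(x/3)/4
  f''(x) = -cos(x/3)/12
Substitute x = B_t and multiply the f'' term by 1/2:
  drift     = (1/2) * (-cos(x/3)/12) evaluated at B_t = -cos(B_t/3)/24
  diffusion = (-sin(x/3)/4) evaluated at B_t = -sin(B_t/3)/4
Therefore d(3*cos(B_t/3)/4) = (-cos(B_t/3)/24) dt + (-sin(B_t/3)/4) dB_t.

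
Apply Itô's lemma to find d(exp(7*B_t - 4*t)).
d(exp(7*B_t - 4*t)) = (41*exp(7*B_t - 4*t)/2) dt + (7*exp(7*B_t - 4*t)) dB_t

Itô's formula for f(t, x): d f(t, B_t) = (f_t + (1/2) f_xx) dt + f_x dB_t. Compute partials of f(t, x) = exp(-4*t + 7*x):
  f_t(t,x)  = -4*exp(-4*t + 7*x)
  f_x(t,x)  = 7*exp(-4*t + 7*x)
  f_xx(t,x) = 49*exp(-4*t + 7*x)
Assemble drift = f_t + (1/2) f_xx = 41*exp(-4*t + 7*x)/2 and diffusion = f_x = 7*exp(-4*t + 7*x). Substituting x = B_t:
  d(exp(7*B_t - 4*t)) = (41*exp(7*B_t - 4*t)/2) dt + (7*exp(7*B_t - 4*t)) dB_t.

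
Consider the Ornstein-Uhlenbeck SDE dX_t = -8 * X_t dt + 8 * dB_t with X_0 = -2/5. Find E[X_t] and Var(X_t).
E[X_t] = -2*exp(-8*t)/5; Var(X_t) = 4 - 4*exp(-16*t)

The OU SDE dX = -theta X dt + sigma dB admits the integrating factor exp(theta t): d(exp(theta t) X_t) = sigma exp(theta t) dB_t. Integrating from 0 to t:
  X_t = x_0 * exp(-theta t) + sigma * int_0^t exp(-theta (t-s)) dB_s.
The Itô integral has mean 0 and (by the Itô isometry) variance sigma^2 * int_0^t exp(-2 theta (t - s)) ds = sigma^2 * (1 - exp(-2 theta t)) / (2 theta).
With theta = 8, sigma = 8, x_0 = -2/5:
  E[X_t] = -2/5 * exp(-8 t) = -2*exp(-8*t)/5
  Var(X_t) = (8)^2 * (1 - exp(-2*8 t)) / (2 * 8) = 4 - 4*exp(-16*t).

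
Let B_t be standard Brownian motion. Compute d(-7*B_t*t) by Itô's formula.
d(-7*B_t*t) = (-7*B_t) dt + (-7*t) dB_t

Itô's formula for f(t, x): d f(t, B_t) = (f_t + (1/2) f_xx) dt + f_x dB_t. Compute partials of f(t, x) = -7*t*x:
  f_t(t,x)  = -7*x
  f_x(t,x)  = -7*t
  f_xx(t,x) = 0
Assemble drift = f_t + (1/2) f_xx = -7*x and diffusion = f_x = -7*t. Substituting x = B_t:
  d(-7*B_t*t) = (-7*B_t) dt + (-7*t) dB_t.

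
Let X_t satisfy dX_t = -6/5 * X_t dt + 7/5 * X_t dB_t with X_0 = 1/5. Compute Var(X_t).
Var(X_t) = (exp(49*t/25) - 1)*exp(-12*t/5)/25

For GBM dX = mu X dt + sigma X dB with X_0 = x_0, apply Itô to Y = log X: dY = (mu - sigma^2/2) dt + sigma dB, so Y_t = log(x_0) + (mu - sigma^2/2) t + sigma B_t and hence X_t = x_0 * exp((mu - sigma^2/2) t + sigma B_t).
With mu = -6/5, sigma = 7/5, x_0 = 1/5, this gives:
  X_t = 1/5 * exp((-109/50) * t + (7/5) * B_t).
Since sigma*B_t ~ Normal(0, sigma^2 t), E[exp(sigma*B_t)] = exp(sigma^2 t / 2); so E[X_t] = x_0 * exp((mu - sigma^2/2) t) * exp(sigma^2 t / 2) = x_0 * exp(mu t) = exp(-6*t/5)/5.
Var(X_t) = E[X_t^2] - (E[X_t])^2 = x_0^2 * exp(2 mu t) * (exp(sigma^2 t) - 1) = (exp(49*t/25) - 1)*exp(-12*t/5)/25.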